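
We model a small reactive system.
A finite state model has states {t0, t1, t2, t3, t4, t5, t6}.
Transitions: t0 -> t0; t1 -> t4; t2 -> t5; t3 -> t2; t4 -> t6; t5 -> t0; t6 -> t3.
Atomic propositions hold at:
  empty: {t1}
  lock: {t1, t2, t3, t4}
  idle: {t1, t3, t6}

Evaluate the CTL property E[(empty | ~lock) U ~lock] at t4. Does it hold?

No

Sat(~lock) = {t0, t5, t6}
Sat(empty | ~lock) = {t0, t1, t5, t6}
E[(empty | ~lock) U ~lock]: least fixpoint, start Z0 = Sat(~lock) = {t0, t5, t6}, add states in Sat(empty | ~lock) with some successor in Z. Already a fixed point.
Sat(E[(empty | ~lock) U ~lock]) = {t0, t5, t6}
t4 ∉ Sat(E[(empty | ~lock) U ~lock]) = {t0, t5, t6}, so the formula does not hold at t4.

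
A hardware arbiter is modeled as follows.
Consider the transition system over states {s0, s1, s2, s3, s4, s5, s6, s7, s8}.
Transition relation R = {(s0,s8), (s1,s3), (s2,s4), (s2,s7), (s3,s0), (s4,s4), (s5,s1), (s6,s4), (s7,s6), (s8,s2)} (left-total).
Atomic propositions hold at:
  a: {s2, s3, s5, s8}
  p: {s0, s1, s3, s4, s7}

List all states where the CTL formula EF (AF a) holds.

{s0, s1, s2, s3, s5, s8}

AF a: least fixpoint, start Z0 = {s2, s3, s5, s8}, add states with every successor in Z. Z1 = {s0, s1, s2, s3, s5, s8}; fixed.
Sat(AF a) = {s0, s1, s2, s3, s5, s8}
EF (AF a): least fixpoint, start Z0 = {s0, s1, s2, s3, s5, s8}, add states with some successor in Z. Already a fixed point.
Sat(EF (AF a)) = {s0, s1, s2, s3, s5, s8}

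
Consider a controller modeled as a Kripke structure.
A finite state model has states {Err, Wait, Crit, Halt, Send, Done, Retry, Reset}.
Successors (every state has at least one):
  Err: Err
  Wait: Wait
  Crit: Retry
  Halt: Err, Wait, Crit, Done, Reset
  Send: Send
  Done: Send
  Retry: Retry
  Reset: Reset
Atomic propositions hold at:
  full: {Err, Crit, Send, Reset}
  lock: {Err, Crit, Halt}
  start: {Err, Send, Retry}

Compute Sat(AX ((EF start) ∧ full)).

{Err, Send, Done}

EF start: least fixpoint, start Z0 = {Err, Send, Retry}, add states with some successor in Z. Z1 = {Err, Crit, Halt, Send, Done, Retry}; fixed.
Sat(EF start) = {Err, Crit, Halt, Send, Done, Retry}
Sat((EF start) ∧ full) = {Err, Crit, Send}
Sat(AX ((EF start) ∧ full)) = {s : every successor in {Err, Crit, Send}} = {Err, Send, Done}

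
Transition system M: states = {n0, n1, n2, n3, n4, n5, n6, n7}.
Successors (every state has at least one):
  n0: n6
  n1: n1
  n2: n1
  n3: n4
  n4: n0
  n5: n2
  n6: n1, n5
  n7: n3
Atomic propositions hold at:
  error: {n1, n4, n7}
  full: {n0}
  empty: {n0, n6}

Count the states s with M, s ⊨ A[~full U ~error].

7

Sat(~full) = {n1, n2, n3, n4, n5, n6, n7}
Sat(~error) = {n0, n2, n3, n5, n6}
A[~full U ~error]: least fixpoint, start Z0 = Sat(~error) = {n0, n2, n3, n5, n6}, add states in Sat(~full) with every successor in Z. Z1 = {n0, n2, n3, n4, n5, n6, n7}; fixed.
Sat(A[~full U ~error]) = {n0, n2, n3, n4, n5, n6, n7}
|Sat(A[~full U ~error])| = |{n0, n2, n3, n4, n5, n6, n7}| = 7.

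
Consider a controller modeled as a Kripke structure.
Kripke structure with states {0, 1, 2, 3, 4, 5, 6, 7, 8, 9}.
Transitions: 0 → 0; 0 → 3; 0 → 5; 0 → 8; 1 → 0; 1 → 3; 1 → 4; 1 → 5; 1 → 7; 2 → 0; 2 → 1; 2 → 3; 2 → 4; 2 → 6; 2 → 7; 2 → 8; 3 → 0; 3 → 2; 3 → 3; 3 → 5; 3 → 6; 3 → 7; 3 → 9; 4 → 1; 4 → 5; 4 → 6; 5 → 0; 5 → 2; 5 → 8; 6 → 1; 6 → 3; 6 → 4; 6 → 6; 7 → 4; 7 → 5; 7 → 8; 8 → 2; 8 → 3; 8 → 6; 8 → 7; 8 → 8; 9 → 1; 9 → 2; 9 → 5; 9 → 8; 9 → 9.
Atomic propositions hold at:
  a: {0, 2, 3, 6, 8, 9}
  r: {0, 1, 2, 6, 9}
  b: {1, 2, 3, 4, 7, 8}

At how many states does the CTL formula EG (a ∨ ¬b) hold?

Sat(¬b) = {0, 5, 6, 9}
Sat(a ∨ ¬b) = {0, 2, 3, 5, 6, 8, 9}
EG (a ∨ ¬b): greatest fixpoint, start Z0 = {0, 2, 3, 5, 6, 8, 9}, keep only states in Sat with some successor in Z. Already a fixed point.
Sat(EG (a ∨ ¬b)) = {0, 2, 3, 5, 6, 8, 9}
|Sat(EG (a ∨ ¬b))| = |{0, 2, 3, 5, 6, 8, 9}| = 7.

7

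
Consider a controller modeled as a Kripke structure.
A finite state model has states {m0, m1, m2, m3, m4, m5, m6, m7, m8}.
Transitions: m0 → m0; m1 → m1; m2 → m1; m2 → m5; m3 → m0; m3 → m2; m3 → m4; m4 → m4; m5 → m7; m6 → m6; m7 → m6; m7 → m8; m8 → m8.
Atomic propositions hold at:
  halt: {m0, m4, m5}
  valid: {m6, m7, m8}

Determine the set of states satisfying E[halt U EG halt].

{m0, m4}

EG halt: greatest fixpoint, start Z0 = {m0, m4, m5}, keep only states in Sat with some successor in Z. Z1 = {m0, m4}; fixed.
Sat(EG halt) = {m0, m4}
E[halt U EG halt]: least fixpoint, start Z0 = Sat(EG halt) = {m0, m4}, add states in Sat(halt) with some successor in Z. Already a fixed point.
Sat(E[halt U EG halt]) = {m0, m4}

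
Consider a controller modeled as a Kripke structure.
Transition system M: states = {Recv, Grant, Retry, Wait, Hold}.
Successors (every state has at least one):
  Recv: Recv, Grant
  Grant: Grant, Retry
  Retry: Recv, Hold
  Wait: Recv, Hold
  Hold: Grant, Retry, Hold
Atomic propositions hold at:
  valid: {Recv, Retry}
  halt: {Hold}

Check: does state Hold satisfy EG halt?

Yes

EG halt: greatest fixpoint, start Z0 = {Hold}, keep only states in Sat with some successor in Z. Already a fixed point.
Sat(EG halt) = {Hold}
Hold ∈ Sat(EG halt) = {Hold}, so the formula holds at Hold.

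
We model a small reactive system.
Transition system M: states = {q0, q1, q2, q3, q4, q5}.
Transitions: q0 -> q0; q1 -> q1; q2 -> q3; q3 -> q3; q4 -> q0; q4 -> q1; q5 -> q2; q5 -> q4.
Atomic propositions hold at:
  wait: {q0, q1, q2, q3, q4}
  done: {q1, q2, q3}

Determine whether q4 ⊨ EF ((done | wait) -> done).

Yes

Sat(done | wait) = {q0, q1, q2, q3, q4}
Sat((done | wait) -> done) = {q1, q2, q3, q5}
EF ((done | wait) -> done): least fixpoint, start Z0 = {q1, q2, q3, q5}, add states with some successor in Z. Z1 = {q1, q2, q3, q4, q5}; fixed.
Sat(EF ((done | wait) -> done)) = {q1, q2, q3, q4, q5}
q4 ∈ Sat(EF ((done | wait) -> done)) = {q1, q2, q3, q4, q5}, so the formula holds at q4.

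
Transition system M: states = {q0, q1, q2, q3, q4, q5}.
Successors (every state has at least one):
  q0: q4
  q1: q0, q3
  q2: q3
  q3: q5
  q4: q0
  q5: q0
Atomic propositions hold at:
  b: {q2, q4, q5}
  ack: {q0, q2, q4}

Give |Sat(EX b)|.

Sat(EX b) = {s : some successor in {q2, q4, q5}} = {q0, q3}
|Sat(EX b)| = |{q0, q3}| = 2.

2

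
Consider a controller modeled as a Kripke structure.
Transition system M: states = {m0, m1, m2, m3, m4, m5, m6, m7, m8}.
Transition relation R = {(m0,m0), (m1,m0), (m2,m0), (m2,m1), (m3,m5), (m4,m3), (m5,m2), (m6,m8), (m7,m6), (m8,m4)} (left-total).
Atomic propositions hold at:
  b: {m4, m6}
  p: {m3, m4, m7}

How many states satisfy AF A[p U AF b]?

4

AF b: least fixpoint, start Z0 = {m4, m6}, add states with every successor in Z. Z1 = {m4, m6, m7, m8}; fixed.
Sat(AF b) = {m4, m6, m7, m8}
A[p U AF b]: least fixpoint, start Z0 = Sat(AF b) = {m4, m6, m7, m8}, add states in Sat(p) with every successor in Z. Already a fixed point.
Sat(A[p U AF b]) = {m4, m6, m7, m8}
AF A[p U AF b]: least fixpoint, start Z0 = {m4, m6, m7, m8}, add states with every successor in Z. Already a fixed point.
Sat(AF A[p U AF b]) = {m4, m6, m7, m8}
|Sat(AF A[p U AF b])| = |{m4, m6, m7, m8}| = 4.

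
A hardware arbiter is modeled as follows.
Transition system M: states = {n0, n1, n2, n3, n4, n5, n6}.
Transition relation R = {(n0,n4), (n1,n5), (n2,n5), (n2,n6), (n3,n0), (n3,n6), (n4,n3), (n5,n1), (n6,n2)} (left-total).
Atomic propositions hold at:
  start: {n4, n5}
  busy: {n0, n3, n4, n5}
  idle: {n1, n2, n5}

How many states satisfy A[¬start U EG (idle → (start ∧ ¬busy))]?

Sat(¬start) = {n0, n1, n2, n3, n6}
Sat(¬busy) = {n1, n2, n6}
Sat(start ∧ ¬busy) = ∅
Sat(idle → (start ∧ ¬busy)) = {n0, n3, n4, n6}
EG (idle → (start ∧ ¬busy)): greatest fixpoint, start Z0 = {n0, n3, n4, n6}, keep only states in Sat with some successor in Z. Z1 = {n0, n3, n4}; fixed.
Sat(EG (idle → (start ∧ ¬busy))) = {n0, n3, n4}
A[¬start U EG (idle → (start ∧ ¬busy))]: least fixpoint, start Z0 = Sat(EG (idle → (start ∧ ¬busy))) = {n0, n3, n4}, add states in Sat(¬start) with every successor in Z. Already a fixed point.
Sat(A[¬start U EG (idle → (start ∧ ¬busy))]) = {n0, n3, n4}
|Sat(A[¬start U EG (idle → (start ∧ ¬busy))])| = |{n0, n3, n4}| = 3.

3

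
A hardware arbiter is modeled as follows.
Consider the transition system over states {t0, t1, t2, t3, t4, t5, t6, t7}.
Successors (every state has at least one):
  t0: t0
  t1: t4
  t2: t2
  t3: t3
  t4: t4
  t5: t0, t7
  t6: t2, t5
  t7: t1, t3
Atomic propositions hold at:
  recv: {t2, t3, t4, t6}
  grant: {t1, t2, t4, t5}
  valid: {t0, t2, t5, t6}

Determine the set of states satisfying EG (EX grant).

{t1, t2, t4, t6, t7}

Sat(EX grant) = {s : some successor in {t1, t2, t4, t5}} = {t1, t2, t4, t6, t7}
EG (EX grant): greatest fixpoint, start Z0 = {t1, t2, t4, t6, t7}, keep only states in Sat with some successor in Z. Already a fixed point.
Sat(EG (EX grant)) = {t1, t2, t4, t6, t7}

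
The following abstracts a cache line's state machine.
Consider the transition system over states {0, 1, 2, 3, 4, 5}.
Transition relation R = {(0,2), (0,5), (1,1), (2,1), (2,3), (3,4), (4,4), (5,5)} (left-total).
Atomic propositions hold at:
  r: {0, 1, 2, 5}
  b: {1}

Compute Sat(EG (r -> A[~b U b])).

{1, 3, 4}

Sat(~b) = {0, 2, 3, 4, 5}
A[~b U b]: least fixpoint, start Z0 = Sat(b) = {1}, add states in Sat(~b) with every successor in Z. Already a fixed point.
Sat(A[~b U b]) = {1}
Sat(r -> A[~b U b]) = {1, 3, 4}
EG (r -> A[~b U b]): greatest fixpoint, start Z0 = {1, 3, 4}, keep only states in Sat with some successor in Z. Already a fixed point.
Sat(EG (r -> A[~b U b])) = {1, 3, 4}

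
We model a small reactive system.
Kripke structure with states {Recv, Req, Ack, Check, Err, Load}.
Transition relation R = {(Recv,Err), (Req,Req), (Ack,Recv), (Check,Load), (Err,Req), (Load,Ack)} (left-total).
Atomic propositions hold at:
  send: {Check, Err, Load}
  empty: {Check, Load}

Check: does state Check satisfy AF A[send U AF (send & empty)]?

Yes

Sat(send & empty) = {Check, Load}
AF (send & empty): least fixpoint, start Z0 = {Check, Load}, add states with every successor in Z. Already a fixed point.
Sat(AF (send & empty)) = {Check, Load}
A[send U AF (send & empty)]: least fixpoint, start Z0 = Sat(AF (send & empty)) = {Check, Load}, add states in Sat(send) with every successor in Z. Already a fixed point.
Sat(A[send U AF (send & empty)]) = {Check, Load}
AF A[send U AF (send & empty)]: least fixpoint, start Z0 = {Check, Load}, add states with every successor in Z. Already a fixed point.
Sat(AF A[send U AF (send & empty)]) = {Check, Load}
Check ∈ Sat(AF A[send U AF (send & empty)]) = {Check, Load}, so the formula holds at Check.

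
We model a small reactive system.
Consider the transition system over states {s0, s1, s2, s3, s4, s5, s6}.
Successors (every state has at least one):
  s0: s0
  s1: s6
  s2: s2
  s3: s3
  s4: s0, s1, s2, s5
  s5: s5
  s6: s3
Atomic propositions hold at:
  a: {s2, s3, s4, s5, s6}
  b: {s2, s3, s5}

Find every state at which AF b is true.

{s1, s2, s3, s5, s6}

AF b: least fixpoint, start Z0 = {s2, s3, s5}, add states with every successor in Z. Z1 = {s2, s3, s5, s6}; Z2 = {s1, s2, s3, s5, s6}; fixed.
Sat(AF b) = {s1, s2, s3, s5, s6}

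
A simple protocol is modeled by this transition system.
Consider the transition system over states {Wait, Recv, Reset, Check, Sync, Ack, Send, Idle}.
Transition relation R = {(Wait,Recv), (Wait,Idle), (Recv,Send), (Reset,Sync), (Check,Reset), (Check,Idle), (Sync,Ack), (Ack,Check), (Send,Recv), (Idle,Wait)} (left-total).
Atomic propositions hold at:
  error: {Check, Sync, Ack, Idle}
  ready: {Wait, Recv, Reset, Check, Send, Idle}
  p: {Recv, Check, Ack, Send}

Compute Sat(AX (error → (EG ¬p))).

Sat(¬p) = {Wait, Reset, Sync, Idle}
EG ¬p: greatest fixpoint, start Z0 = {Wait, Reset, Sync, Idle}, keep only states in Sat with some successor in Z. Z1 = {Wait, Reset, Idle}; Z2 = {Wait, Idle}; fixed.
Sat(EG ¬p) = {Wait, Idle}
Sat(error → (EG ¬p)) = {Wait, Recv, Reset, Send, Idle}
Sat(AX (error → (EG ¬p))) = {s : every successor in {Wait, Recv, Reset, Send, Idle}} = {Wait, Recv, Check, Send, Idle}

{Wait, Recv, Check, Send, Idle}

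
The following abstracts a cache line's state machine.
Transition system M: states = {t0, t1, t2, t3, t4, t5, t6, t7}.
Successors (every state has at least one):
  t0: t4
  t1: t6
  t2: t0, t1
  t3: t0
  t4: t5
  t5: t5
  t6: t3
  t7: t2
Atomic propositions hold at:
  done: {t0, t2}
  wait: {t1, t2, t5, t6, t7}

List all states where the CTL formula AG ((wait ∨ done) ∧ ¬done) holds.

Sat(wait ∨ done) = {t0, t1, t2, t5, t6, t7}
Sat(¬done) = {t1, t3, t4, t5, t6, t7}
Sat((wait ∨ done) ∧ ¬done) = {t1, t5, t6, t7}
AG ((wait ∨ done) ∧ ¬done): greatest fixpoint, start Z0 = {t1, t5, t6, t7}, keep only states in Sat with every successor in Z. Z1 = {t1, t5}; Z2 = {t5}; fixed.
Sat(AG ((wait ∨ done) ∧ ¬done)) = {t5}

{t5}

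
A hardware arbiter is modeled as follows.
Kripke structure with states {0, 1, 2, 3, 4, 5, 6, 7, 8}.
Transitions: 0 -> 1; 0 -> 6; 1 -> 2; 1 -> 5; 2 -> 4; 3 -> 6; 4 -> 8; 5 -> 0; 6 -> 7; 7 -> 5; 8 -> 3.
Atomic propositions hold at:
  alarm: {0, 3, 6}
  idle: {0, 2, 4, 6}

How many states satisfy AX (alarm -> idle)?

Sat(alarm -> idle) = {0, 1, 2, 4, 5, 6, 7, 8}
Sat(AX (alarm -> idle)) = {s : every successor in {0, 1, 2, 4, 5, 6, 7, 8}} = {0, 1, 2, 3, 4, 5, 6, 7}
|Sat(AX (alarm -> idle))| = |{0, 1, 2, 3, 4, 5, 6, 7}| = 8.

8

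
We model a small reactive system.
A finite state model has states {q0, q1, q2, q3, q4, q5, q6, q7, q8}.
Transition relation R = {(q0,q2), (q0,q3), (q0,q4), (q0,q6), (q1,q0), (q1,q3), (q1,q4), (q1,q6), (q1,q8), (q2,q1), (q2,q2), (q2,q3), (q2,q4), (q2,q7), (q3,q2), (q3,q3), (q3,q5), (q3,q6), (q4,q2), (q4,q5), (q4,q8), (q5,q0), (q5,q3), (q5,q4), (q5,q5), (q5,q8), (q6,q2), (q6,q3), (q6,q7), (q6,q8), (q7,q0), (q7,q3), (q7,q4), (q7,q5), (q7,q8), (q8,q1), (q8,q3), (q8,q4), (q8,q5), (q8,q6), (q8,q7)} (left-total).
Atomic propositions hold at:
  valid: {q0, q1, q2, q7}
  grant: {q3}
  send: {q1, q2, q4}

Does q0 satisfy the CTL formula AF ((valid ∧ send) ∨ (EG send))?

Sat(valid ∧ send) = {q1, q2}
EG send: greatest fixpoint, start Z0 = {q1, q2, q4}, keep only states in Sat with some successor in Z. Already a fixed point.
Sat(EG send) = {q1, q2, q4}
Sat((valid ∧ send) ∨ (EG send)) = {q1, q2, q4}
AF ((valid ∧ send) ∨ (EG send)): least fixpoint, start Z0 = {q1, q2, q4}, add states with every successor in Z. Already a fixed point.
Sat(AF ((valid ∧ send) ∨ (EG send))) = {q1, q2, q4}
q0 ∉ Sat(AF ((valid ∧ send) ∨ (EG send))) = {q1, q2, q4}, so the formula does not hold at q0.

No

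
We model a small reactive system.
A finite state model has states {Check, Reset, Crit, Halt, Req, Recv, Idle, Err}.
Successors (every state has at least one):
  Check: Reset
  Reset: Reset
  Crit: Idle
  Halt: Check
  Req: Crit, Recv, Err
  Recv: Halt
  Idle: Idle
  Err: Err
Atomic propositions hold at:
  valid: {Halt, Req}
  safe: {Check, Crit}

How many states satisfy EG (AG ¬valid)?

5

Sat(¬valid) = {Check, Reset, Crit, Recv, Idle, Err}
AG ¬valid: greatest fixpoint, start Z0 = {Check, Reset, Crit, Recv, Idle, Err}, keep only states in Sat with every successor in Z. Z1 = {Check, Reset, Crit, Idle, Err}; fixed.
Sat(AG ¬valid) = {Check, Reset, Crit, Idle, Err}
EG (AG ¬valid): greatest fixpoint, start Z0 = {Check, Reset, Crit, Idle, Err}, keep only states in Sat with some successor in Z. Already a fixed point.
Sat(EG (AG ¬valid)) = {Check, Reset, Crit, Idle, Err}
|Sat(EG (AG ¬valid))| = |{Check, Reset, Crit, Idle, Err}| = 5.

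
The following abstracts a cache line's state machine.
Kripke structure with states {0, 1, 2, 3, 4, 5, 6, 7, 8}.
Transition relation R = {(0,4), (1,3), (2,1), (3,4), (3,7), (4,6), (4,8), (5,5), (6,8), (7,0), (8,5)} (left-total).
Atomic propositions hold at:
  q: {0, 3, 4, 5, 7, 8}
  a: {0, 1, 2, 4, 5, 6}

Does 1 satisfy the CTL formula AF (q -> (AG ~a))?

Sat(~a) = {3, 7, 8}
AG ~a: greatest fixpoint, start Z0 = {3, 7, 8}, keep only states in Sat with every successor in Z. Z1 = ∅; fixed.
Sat(AG ~a) = ∅
Sat(q -> (AG ~a)) = {1, 2, 6}
AF (q -> (AG ~a)): least fixpoint, start Z0 = {1, 2, 6}, add states with every successor in Z. Already a fixed point.
Sat(AF (q -> (AG ~a))) = {1, 2, 6}
1 ∈ Sat(AF (q -> (AG ~a))) = {1, 2, 6}, so the formula holds at 1.

Yes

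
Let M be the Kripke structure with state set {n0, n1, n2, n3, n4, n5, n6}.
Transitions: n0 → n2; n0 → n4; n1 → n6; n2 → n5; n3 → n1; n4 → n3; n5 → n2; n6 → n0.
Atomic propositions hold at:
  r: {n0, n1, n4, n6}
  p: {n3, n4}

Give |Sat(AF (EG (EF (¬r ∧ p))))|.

5

Sat(¬r) = {n2, n3, n5}
Sat(¬r ∧ p) = {n3}
EF (¬r ∧ p): least fixpoint, start Z0 = {n3}, add states with some successor in Z. Z1 = {n3, n4}; Z2 = {n0, n3, n4}; Z3 = {n0, n3, n4, n6}; Z4 = {n0, n1, n3, n4, n6}; fixed.
Sat(EF (¬r ∧ p)) = {n0, n1, n3, n4, n6}
EG (EF (¬r ∧ p)): greatest fixpoint, start Z0 = {n0, n1, n3, n4, n6}, keep only states in Sat with some successor in Z. Already a fixed point.
Sat(EG (EF (¬r ∧ p))) = {n0, n1, n3, n4, n6}
AF (EG (EF (¬r ∧ p))): least fixpoint, start Z0 = {n0, n1, n3, n4, n6}, add states with every successor in Z. Already a fixed point.
Sat(AF (EG (EF (¬r ∧ p)))) = {n0, n1, n3, n4, n6}
|Sat(AF (EG (EF (¬r ∧ p))))| = |{n0, n1, n3, n4, n6}| = 5.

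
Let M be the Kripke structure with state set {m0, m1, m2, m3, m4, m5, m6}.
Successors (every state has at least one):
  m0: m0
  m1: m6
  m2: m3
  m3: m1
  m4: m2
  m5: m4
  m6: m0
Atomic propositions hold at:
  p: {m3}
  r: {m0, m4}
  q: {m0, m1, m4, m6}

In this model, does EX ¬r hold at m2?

Yes

Sat(¬r) = {m1, m2, m3, m5, m6}
Sat(EX ¬r) = {s : some successor in {m1, m2, m3, m5, m6}} = {m1, m2, m3, m4}
m2 ∈ Sat(EX ¬r) = {m1, m2, m3, m4}, so the formula holds at m2.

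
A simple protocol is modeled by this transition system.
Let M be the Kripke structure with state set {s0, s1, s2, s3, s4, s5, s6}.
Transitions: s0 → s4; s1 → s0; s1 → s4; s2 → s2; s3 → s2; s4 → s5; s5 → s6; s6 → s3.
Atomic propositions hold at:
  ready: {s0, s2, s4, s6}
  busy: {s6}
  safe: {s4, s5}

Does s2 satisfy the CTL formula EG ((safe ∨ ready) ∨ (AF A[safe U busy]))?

Sat(safe ∨ ready) = {s0, s2, s4, s5, s6}
A[safe U busy]: least fixpoint, start Z0 = Sat(busy) = {s6}, add states in Sat(safe) with every successor in Z. Z1 = {s5, s6}; Z2 = {s4, s5, s6}; fixed.
Sat(A[safe U busy]) = {s4, s5, s6}
AF A[safe U busy]: least fixpoint, start Z0 = {s4, s5, s6}, add states with every successor in Z. Z1 = {s0, s4, s5, s6}; Z2 = {s0, s1, s4, s5, s6}; fixed.
Sat(AF A[safe U busy]) = {s0, s1, s4, s5, s6}
Sat((safe ∨ ready) ∨ (AF A[safe U busy])) = {s0, s1, s2, s4, s5, s6}
EG ((safe ∨ ready) ∨ (AF A[safe U busy])): greatest fixpoint, start Z0 = {s0, s1, s2, s4, s5, s6}, keep only states in Sat with some successor in Z. Z1 = {s0, s1, s2, s4, s5}; Z2 = {s0, s1, s2, s4}; Z3 = {s0, s1, s2}; Z4 = {s1, s2}; Z5 = {s2}; fixed.
Sat(EG ((safe ∨ ready) ∨ (AF A[safe U busy]))) = {s2}
s2 ∈ Sat(EG ((safe ∨ ready) ∨ (AF A[safe U busy]))) = {s2}, so the formula holds at s2.

Yes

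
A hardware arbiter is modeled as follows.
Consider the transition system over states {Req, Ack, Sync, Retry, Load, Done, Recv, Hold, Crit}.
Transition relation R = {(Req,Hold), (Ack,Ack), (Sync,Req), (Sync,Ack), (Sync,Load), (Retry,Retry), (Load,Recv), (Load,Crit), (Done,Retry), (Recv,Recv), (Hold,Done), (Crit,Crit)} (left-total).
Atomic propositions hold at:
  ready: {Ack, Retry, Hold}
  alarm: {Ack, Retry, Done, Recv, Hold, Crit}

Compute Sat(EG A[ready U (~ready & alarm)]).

Sat(~ready) = {Req, Sync, Load, Done, Recv, Crit}
Sat(~ready & alarm) = {Done, Recv, Crit}
A[ready U (~ready & alarm)]: least fixpoint, start Z0 = Sat((~ready & alarm)) = {Done, Recv, Crit}, add states in Sat(ready) with every successor in Z. Z1 = {Done, Recv, Hold, Crit}; fixed.
Sat(A[ready U (~ready & alarm)]) = {Done, Recv, Hold, Crit}
EG A[ready U (~ready & alarm)]: greatest fixpoint, start Z0 = {Done, Recv, Hold, Crit}, keep only states in Sat with some successor in Z. Z1 = {Recv, Hold, Crit}; Z2 = {Recv, Crit}; fixed.
Sat(EG A[ready U (~ready & alarm)]) = {Recv, Crit}

{Recv, Crit}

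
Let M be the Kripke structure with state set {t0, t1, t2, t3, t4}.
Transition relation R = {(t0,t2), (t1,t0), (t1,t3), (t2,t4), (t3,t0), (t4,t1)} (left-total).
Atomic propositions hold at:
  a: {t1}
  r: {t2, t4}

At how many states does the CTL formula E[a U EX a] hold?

1

Sat(EX a) = {s : some successor in {t1}} = {t4}
E[a U EX a]: least fixpoint, start Z0 = Sat(EX a) = {t4}, add states in Sat(a) with some successor in Z. Already a fixed point.
Sat(E[a U EX a]) = {t4}
|Sat(E[a U EX a])| = |{t4}| = 1.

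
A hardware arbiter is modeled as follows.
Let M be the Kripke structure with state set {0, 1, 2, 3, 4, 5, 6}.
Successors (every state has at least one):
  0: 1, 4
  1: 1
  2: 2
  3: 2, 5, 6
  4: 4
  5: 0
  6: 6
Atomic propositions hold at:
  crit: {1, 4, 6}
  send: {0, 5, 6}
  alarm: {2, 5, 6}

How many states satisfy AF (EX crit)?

6

Sat(EX crit) = {s : some successor in {1, 4, 6}} = {0, 1, 3, 4, 6}
AF (EX crit): least fixpoint, start Z0 = {0, 1, 3, 4, 6}, add states with every successor in Z. Z1 = {0, 1, 3, 4, 5, 6}; fixed.
Sat(AF (EX crit)) = {0, 1, 3, 4, 5, 6}
|Sat(AF (EX crit))| = |{0, 1, 3, 4, 5, 6}| = 6.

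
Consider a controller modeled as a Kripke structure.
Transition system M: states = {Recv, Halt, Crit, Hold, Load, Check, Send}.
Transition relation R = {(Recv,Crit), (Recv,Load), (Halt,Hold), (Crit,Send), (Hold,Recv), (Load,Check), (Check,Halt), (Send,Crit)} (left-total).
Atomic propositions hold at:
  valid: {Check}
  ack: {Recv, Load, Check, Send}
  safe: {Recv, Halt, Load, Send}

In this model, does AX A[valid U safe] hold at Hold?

A[valid U safe]: least fixpoint, start Z0 = Sat(safe) = {Recv, Halt, Load, Send}, add states in Sat(valid) with every successor in Z. Z1 = {Recv, Halt, Load, Check, Send}; fixed.
Sat(A[valid U safe]) = {Recv, Halt, Load, Check, Send}
Sat(AX A[valid U safe]) = {s : every successor in {Recv, Halt, Load, Check, Send}} = {Crit, Hold, Load, Check}
Hold ∈ Sat(AX A[valid U safe]) = {Crit, Hold, Load, Check}, so the formula holds at Hold.

Yes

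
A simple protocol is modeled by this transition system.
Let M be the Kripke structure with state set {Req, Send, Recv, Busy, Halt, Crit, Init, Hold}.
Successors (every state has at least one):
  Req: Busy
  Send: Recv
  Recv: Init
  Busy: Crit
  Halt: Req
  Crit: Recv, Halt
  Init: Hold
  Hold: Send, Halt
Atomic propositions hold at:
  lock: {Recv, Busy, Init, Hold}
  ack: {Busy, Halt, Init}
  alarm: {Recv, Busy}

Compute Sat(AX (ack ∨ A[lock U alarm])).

{Req, Send, Recv, Crit}

A[lock U alarm]: least fixpoint, start Z0 = Sat(alarm) = {Recv, Busy}, add states in Sat(lock) with every successor in Z. Already a fixed point.
Sat(A[lock U alarm]) = {Recv, Busy}
Sat(ack ∨ A[lock U alarm]) = {Recv, Busy, Halt, Init}
Sat(AX (ack ∨ A[lock U alarm])) = {s : every successor in {Recv, Busy, Halt, Init}} = {Req, Send, Recv, Crit}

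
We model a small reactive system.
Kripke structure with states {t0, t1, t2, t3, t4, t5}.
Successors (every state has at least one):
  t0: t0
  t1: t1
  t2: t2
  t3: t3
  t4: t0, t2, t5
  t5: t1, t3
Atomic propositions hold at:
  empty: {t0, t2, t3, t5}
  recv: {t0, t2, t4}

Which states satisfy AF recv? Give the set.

AF recv: least fixpoint, start Z0 = {t0, t2, t4}, add states with every successor in Z. Already a fixed point.
Sat(AF recv) = {t0, t2, t4}

{t0, t2, t4}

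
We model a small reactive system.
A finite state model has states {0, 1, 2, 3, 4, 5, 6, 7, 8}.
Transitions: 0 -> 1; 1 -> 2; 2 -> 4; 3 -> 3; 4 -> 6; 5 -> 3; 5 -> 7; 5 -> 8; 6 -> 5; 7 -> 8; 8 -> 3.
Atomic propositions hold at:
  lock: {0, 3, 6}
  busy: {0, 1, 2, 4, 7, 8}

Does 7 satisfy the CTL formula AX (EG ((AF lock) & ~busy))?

No

AF lock: least fixpoint, start Z0 = {0, 3, 6}, add states with every successor in Z. Z1 = {0, 3, 4, 6, 8}; Z2 = {0, 2, 3, 4, 6, 7, 8}; Z3 = {0, 1, 2, 3, 4, 5, 6, 7, 8}; fixed.
Sat(AF lock) = {0, 1, 2, 3, 4, 5, 6, 7, 8}
Sat(~busy) = {3, 5, 6}
Sat((AF lock) & ~busy) = {3, 5, 6}
EG ((AF lock) & ~busy): greatest fixpoint, start Z0 = {3, 5, 6}, keep only states in Sat with some successor in Z. Already a fixed point.
Sat(EG ((AF lock) & ~busy)) = {3, 5, 6}
Sat(AX (EG ((AF lock) & ~busy))) = {s : every successor in {3, 5, 6}} = {3, 4, 6, 8}
7 ∉ Sat(AX (EG ((AF lock) & ~busy))) = {3, 4, 6, 8}, so the formula does not hold at 7.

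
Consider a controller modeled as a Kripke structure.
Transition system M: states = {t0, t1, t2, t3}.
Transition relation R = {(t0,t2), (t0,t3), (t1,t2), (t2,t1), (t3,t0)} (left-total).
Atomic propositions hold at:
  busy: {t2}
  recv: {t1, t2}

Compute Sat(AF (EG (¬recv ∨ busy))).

{t0, t3}

Sat(¬recv) = {t0, t3}
Sat(¬recv ∨ busy) = {t0, t2, t3}
EG (¬recv ∨ busy): greatest fixpoint, start Z0 = {t0, t2, t3}, keep only states in Sat with some successor in Z. Z1 = {t0, t3}; fixed.
Sat(EG (¬recv ∨ busy)) = {t0, t3}
AF (EG (¬recv ∨ busy)): least fixpoint, start Z0 = {t0, t3}, add states with every successor in Z. Already a fixed point.
Sat(AF (EG (¬recv ∨ busy))) = {t0, t3}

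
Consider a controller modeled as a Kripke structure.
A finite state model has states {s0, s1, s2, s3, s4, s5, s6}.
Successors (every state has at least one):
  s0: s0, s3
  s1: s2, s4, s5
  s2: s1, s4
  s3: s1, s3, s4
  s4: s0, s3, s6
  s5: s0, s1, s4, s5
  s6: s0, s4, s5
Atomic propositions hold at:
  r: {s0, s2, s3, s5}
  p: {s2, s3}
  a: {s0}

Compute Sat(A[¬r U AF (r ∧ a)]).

{s0}

Sat(¬r) = {s1, s4, s6}
Sat(r ∧ a) = {s0}
AF (r ∧ a): least fixpoint, start Z0 = {s0}, add states with every successor in Z. Already a fixed point.
Sat(AF (r ∧ a)) = {s0}
A[¬r U AF (r ∧ a)]: least fixpoint, start Z0 = Sat(AF (r ∧ a)) = {s0}, add states in Sat(¬r) with every successor in Z. Already a fixed point.
Sat(A[¬r U AF (r ∧ a)]) = {s0}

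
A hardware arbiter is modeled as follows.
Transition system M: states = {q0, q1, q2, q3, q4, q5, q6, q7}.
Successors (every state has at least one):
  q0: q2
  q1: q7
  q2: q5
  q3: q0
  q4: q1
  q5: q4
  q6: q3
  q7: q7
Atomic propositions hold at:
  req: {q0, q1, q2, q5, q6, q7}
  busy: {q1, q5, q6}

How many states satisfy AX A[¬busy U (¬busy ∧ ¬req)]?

Sat(¬busy) = {q0, q2, q3, q4, q7}
Sat(¬req) = {q3, q4}
Sat(¬busy ∧ ¬req) = {q3, q4}
A[¬busy U (¬busy ∧ ¬req)]: least fixpoint, start Z0 = Sat((¬busy ∧ ¬req)) = {q3, q4}, add states in Sat(¬busy) with every successor in Z. Already a fixed point.
Sat(A[¬busy U (¬busy ∧ ¬req)]) = {q3, q4}
Sat(AX A[¬busy U (¬busy ∧ ¬req)]) = {s : every successor in {q3, q4}} = {q5, q6}
|Sat(AX A[¬busy U (¬busy ∧ ¬req)])| = |{q5, q6}| = 2.

2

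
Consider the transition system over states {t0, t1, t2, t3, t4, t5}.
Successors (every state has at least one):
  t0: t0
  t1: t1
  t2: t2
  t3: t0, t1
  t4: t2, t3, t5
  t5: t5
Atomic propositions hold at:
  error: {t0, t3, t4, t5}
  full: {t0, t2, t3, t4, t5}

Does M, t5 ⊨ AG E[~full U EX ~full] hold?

Sat(~full) = {t1}
Sat(EX ~full) = {s : some successor in {t1}} = {t1, t3}
E[~full U EX ~full]: least fixpoint, start Z0 = Sat(EX ~full) = {t1, t3}, add states in Sat(~full) with some successor in Z. Already a fixed point.
Sat(E[~full U EX ~full]) = {t1, t3}
AG E[~full U EX ~full]: greatest fixpoint, start Z0 = {t1, t3}, keep only states in Sat with every successor in Z. Z1 = {t1}; fixed.
Sat(AG E[~full U EX ~full]) = {t1}
t5 ∉ Sat(AG E[~full U EX ~full]) = {t1}, so the formula does not hold at t5.

No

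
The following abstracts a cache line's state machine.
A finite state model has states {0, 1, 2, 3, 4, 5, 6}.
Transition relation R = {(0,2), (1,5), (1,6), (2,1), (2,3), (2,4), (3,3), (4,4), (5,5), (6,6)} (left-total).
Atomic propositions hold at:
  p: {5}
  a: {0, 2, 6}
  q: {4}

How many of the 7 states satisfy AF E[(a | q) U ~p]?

6

Sat(a | q) = {0, 2, 4, 6}
Sat(~p) = {0, 1, 2, 3, 4, 6}
E[(a | q) U ~p]: least fixpoint, start Z0 = Sat(~p) = {0, 1, 2, 3, 4, 6}, add states in Sat(a | q) with some successor in Z. Already a fixed point.
Sat(E[(a | q) U ~p]) = {0, 1, 2, 3, 4, 6}
AF E[(a | q) U ~p]: least fixpoint, start Z0 = {0, 1, 2, 3, 4, 6}, add states with every successor in Z. Already a fixed point.
Sat(AF E[(a | q) U ~p]) = {0, 1, 2, 3, 4, 6}
|Sat(AF E[(a | q) U ~p])| = |{0, 1, 2, 3, 4, 6}| = 6.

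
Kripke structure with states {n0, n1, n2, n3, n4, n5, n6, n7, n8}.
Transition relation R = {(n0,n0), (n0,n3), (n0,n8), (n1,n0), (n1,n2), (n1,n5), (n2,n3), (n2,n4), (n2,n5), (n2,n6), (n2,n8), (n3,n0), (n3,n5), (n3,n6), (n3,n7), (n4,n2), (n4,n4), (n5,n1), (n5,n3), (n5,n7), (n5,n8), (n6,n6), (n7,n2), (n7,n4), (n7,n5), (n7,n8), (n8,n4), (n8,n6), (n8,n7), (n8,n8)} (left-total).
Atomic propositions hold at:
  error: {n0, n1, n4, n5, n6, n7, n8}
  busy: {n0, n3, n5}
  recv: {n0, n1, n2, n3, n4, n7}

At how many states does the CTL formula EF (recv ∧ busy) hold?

8

Sat(recv ∧ busy) = {n0, n3}
EF (recv ∧ busy): least fixpoint, start Z0 = {n0, n3}, add states with some successor in Z. Z1 = {n0, n1, n2, n3, n5}; Z2 = {n0, n1, n2, n3, n4, n5, n7}; Z3 = {n0, n1, n2, n3, n4, n5, n7, n8}; fixed.
Sat(EF (recv ∧ busy)) = {n0, n1, n2, n3, n4, n5, n7, n8}
|Sat(EF (recv ∧ busy))| = |{n0, n1, n2, n3, n4, n5, n7, n8}| = 8.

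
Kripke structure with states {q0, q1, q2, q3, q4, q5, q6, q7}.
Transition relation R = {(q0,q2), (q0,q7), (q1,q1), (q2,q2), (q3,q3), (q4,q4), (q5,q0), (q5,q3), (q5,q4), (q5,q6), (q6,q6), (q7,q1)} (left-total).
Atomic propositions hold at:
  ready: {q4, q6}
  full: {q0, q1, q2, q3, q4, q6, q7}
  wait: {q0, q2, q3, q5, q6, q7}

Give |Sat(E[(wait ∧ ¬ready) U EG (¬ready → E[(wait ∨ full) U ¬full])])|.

3

Sat(¬ready) = {q0, q1, q2, q3, q5, q7}
Sat(wait ∧ ¬ready) = {q0, q2, q3, q5, q7}
Sat(wait ∨ full) = {q0, q1, q2, q3, q4, q5, q6, q7}
Sat(¬full) = {q5}
E[(wait ∨ full) U ¬full]: least fixpoint, start Z0 = Sat(¬full) = {q5}, add states in Sat(wait ∨ full) with some successor in Z. Already a fixed point.
Sat(E[(wait ∨ full) U ¬full]) = {q5}
Sat(¬ready → E[(wait ∨ full) U ¬full]) = {q4, q5, q6}
EG (¬ready → E[(wait ∨ full) U ¬full]): greatest fixpoint, start Z0 = {q4, q5, q6}, keep only states in Sat with some successor in Z. Already a fixed point.
Sat(EG (¬ready → E[(wait ∨ full) U ¬full])) = {q4, q5, q6}
E[(wait ∧ ¬ready) U EG (¬ready → E[(wait ∨ full) U ¬full])]: least fixpoint, start Z0 = Sat(EG (¬ready → E[(wait ∨ full) U ¬full])) = {q4, q5, q6}, add states in Sat(wait ∧ ¬ready) with some successor in Z. Already a fixed point.
Sat(E[(wait ∧ ¬ready) U EG (¬ready → E[(wait ∨ full) U ¬full])]) = {q4, q5, q6}
|Sat(E[(wait ∧ ¬ready) U EG (¬ready → E[(wait ∨ full) U ¬full])])| = |{q4, q5, q6}| = 3.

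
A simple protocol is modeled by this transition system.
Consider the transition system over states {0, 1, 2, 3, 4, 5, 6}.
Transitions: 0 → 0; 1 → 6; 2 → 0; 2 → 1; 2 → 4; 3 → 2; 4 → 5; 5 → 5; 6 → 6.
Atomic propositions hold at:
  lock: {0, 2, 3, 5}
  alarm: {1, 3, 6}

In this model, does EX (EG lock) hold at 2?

Yes

EG lock: greatest fixpoint, start Z0 = {0, 2, 3, 5}, keep only states in Sat with some successor in Z. Already a fixed point.
Sat(EG lock) = {0, 2, 3, 5}
Sat(EX (EG lock)) = {s : some successor in {0, 2, 3, 5}} = {0, 2, 3, 4, 5}
2 ∈ Sat(EX (EG lock)) = {0, 2, 3, 4, 5}, so the formula holds at 2.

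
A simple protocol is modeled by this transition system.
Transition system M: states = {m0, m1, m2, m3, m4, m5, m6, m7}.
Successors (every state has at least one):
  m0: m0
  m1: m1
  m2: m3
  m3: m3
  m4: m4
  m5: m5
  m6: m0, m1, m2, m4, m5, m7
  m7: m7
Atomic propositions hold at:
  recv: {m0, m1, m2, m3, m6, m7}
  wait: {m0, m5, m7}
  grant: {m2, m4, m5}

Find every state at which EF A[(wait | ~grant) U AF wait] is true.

{m0, m5, m6, m7}

Sat(~grant) = {m0, m1, m3, m6, m7}
Sat(wait | ~grant) = {m0, m1, m3, m5, m6, m7}
AF wait: least fixpoint, start Z0 = {m0, m5, m7}, add states with every successor in Z. Already a fixed point.
Sat(AF wait) = {m0, m5, m7}
A[(wait | ~grant) U AF wait]: least fixpoint, start Z0 = Sat(AF wait) = {m0, m5, m7}, add states in Sat(wait | ~grant) with every successor in Z. Already a fixed point.
Sat(A[(wait | ~grant) U AF wait]) = {m0, m5, m7}
EF A[(wait | ~grant) U AF wait]: least fixpoint, start Z0 = {m0, m5, m7}, add states with some successor in Z. Z1 = {m0, m5, m6, m7}; fixed.
Sat(EF A[(wait | ~grant) U AF wait]) = {m0, m5, m6, m7}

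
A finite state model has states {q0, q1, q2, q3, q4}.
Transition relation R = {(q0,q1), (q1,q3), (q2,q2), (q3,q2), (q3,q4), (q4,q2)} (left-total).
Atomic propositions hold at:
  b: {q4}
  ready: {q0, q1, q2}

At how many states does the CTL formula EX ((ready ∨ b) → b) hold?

Sat(ready ∨ b) = {q0, q1, q2, q4}
Sat((ready ∨ b) → b) = {q3, q4}
Sat(EX ((ready ∨ b) → b)) = {s : some successor in {q3, q4}} = {q1, q3}
|Sat(EX ((ready ∨ b) → b))| = |{q1, q3}| = 2.

2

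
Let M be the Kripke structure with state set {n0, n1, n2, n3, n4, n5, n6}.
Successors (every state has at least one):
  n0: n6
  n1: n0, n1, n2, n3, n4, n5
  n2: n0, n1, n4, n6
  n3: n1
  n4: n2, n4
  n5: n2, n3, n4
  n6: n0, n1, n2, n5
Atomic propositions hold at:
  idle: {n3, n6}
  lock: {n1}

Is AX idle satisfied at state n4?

No

Sat(AX idle) = {s : every successor in {n3, n6}} = {n0}
n4 ∉ Sat(AX idle) = {n0}, so the formula does not hold at n4.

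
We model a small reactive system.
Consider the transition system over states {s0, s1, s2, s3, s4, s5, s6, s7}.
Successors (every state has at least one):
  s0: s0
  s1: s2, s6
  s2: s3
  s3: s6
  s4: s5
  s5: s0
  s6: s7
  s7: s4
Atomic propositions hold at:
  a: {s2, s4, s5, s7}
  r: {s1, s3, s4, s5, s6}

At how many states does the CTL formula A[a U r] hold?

7

A[a U r]: least fixpoint, start Z0 = Sat(r) = {s1, s3, s4, s5, s6}, add states in Sat(a) with every successor in Z. Z1 = {s1, s2, s3, s4, s5, s6, s7}; fixed.
Sat(A[a U r]) = {s1, s2, s3, s4, s5, s6, s7}
|Sat(A[a U r])| = |{s1, s2, s3, s4, s5, s6, s7}| = 7.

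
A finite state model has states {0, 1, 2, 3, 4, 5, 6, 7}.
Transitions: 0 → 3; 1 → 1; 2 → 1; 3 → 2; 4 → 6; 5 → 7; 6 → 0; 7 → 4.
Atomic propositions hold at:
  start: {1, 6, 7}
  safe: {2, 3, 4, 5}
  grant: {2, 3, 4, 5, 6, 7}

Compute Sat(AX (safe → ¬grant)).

{1, 2, 4, 5, 6}

Sat(¬grant) = {0, 1}
Sat(safe → ¬grant) = {0, 1, 6, 7}
Sat(AX (safe → ¬grant)) = {s : every successor in {0, 1, 6, 7}} = {1, 2, 4, 5, 6}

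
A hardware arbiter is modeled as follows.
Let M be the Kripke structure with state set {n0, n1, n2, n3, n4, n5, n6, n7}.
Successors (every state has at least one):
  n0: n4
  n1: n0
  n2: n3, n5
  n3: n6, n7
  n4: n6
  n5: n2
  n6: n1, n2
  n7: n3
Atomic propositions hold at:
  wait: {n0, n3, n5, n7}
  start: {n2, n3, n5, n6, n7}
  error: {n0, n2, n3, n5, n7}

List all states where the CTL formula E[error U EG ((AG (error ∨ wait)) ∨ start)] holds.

Sat(error ∨ wait) = {n0, n2, n3, n5, n7}
AG (error ∨ wait): greatest fixpoint, start Z0 = {n0, n2, n3, n5, n7}, keep only states in Sat with every successor in Z. Z1 = {n2, n5, n7}; Z2 = {n5}; Z3 = ∅; fixed.
Sat(AG (error ∨ wait)) = ∅
Sat((AG (error ∨ wait)) ∨ start) = {n2, n3, n5, n6, n7}
EG ((AG (error ∨ wait)) ∨ start): greatest fixpoint, start Z0 = {n2, n3, n5, n6, n7}, keep only states in Sat with some successor in Z. Already a fixed point.
Sat(EG ((AG (error ∨ wait)) ∨ start)) = {n2, n3, n5, n6, n7}
E[error U EG ((AG (error ∨ wait)) ∨ start)]: least fixpoint, start Z0 = Sat(EG ((AG (error ∨ wait)) ∨ start)) = {n2, n3, n5, n6, n7}, add states in Sat(error) with some successor in Z. Already a fixed point.
Sat(E[error U EG ((AG (error ∨ wait)) ∨ start)]) = {n2, n3, n5, n6, n7}

{n2, n3, n5, n6, n7}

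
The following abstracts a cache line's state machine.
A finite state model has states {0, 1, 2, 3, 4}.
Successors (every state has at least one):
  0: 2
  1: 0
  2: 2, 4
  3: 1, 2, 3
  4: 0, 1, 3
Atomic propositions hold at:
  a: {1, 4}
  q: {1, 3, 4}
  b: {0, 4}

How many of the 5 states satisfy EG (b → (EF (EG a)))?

2

EG a: greatest fixpoint, start Z0 = {1, 4}, keep only states in Sat with some successor in Z. Z1 = {4}; Z2 = ∅; fixed.
Sat(EG a) = ∅
EF (EG a): least fixpoint, start Z0 = ∅, add states with some successor in Z. Already a fixed point.
Sat(EF (EG a)) = ∅
Sat(b → (EF (EG a))) = {1, 2, 3}
EG (b → (EF (EG a))): greatest fixpoint, start Z0 = {1, 2, 3}, keep only states in Sat with some successor in Z. Z1 = {2, 3}; fixed.
Sat(EG (b → (EF (EG a)))) = {2, 3}
|Sat(EG (b → (EF (EG a))))| = |{2, 3}| = 2.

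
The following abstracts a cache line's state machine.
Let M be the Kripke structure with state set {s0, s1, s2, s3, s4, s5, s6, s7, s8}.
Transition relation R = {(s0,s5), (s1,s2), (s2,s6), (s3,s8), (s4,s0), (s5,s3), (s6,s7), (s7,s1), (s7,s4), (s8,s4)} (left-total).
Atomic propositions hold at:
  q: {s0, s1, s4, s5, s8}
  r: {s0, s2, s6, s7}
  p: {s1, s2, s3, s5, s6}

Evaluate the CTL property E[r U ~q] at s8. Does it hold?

No

Sat(~q) = {s2, s3, s6, s7}
E[r U ~q]: least fixpoint, start Z0 = Sat(~q) = {s2, s3, s6, s7}, add states in Sat(r) with some successor in Z. Already a fixed point.
Sat(E[r U ~q]) = {s2, s3, s6, s7}
s8 ∉ Sat(E[r U ~q]) = {s2, s3, s6, s7}, so the formula does not hold at s8.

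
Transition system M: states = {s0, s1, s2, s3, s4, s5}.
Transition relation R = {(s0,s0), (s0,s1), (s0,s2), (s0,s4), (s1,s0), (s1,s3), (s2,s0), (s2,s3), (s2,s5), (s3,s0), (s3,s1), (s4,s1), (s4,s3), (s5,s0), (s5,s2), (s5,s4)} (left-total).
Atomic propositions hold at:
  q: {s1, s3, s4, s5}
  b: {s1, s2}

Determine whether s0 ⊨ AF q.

AF q: least fixpoint, start Z0 = {s1, s3, s4, s5}, add states with every successor in Z. Already a fixed point.
Sat(AF q) = {s1, s3, s4, s5}
s0 ∉ Sat(AF q) = {s1, s3, s4, s5}, so the formula does not hold at s0.

No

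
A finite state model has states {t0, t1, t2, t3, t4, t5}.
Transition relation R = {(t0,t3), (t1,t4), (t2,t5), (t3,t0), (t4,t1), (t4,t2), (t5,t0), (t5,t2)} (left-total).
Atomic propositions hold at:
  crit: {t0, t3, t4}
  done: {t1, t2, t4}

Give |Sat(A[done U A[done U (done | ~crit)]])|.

Sat(~crit) = {t1, t2, t5}
Sat(done | ~crit) = {t1, t2, t4, t5}
A[done U (done | ~crit)]: least fixpoint, start Z0 = Sat((done | ~crit)) = {t1, t2, t4, t5}, add states in Sat(done) with every successor in Z. Already a fixed point.
Sat(A[done U (done | ~crit)]) = {t1, t2, t4, t5}
A[done U A[done U (done | ~crit)]]: least fixpoint, start Z0 = Sat(A[done U (done | ~crit)]) = {t1, t2, t4, t5}, add states in Sat(done) with every successor in Z. Already a fixed point.
Sat(A[done U A[done U (done | ~crit)]]) = {t1, t2, t4, t5}
|Sat(A[done U A[done U (done | ~crit)]])| = |{t1, t2, t4, t5}| = 4.

4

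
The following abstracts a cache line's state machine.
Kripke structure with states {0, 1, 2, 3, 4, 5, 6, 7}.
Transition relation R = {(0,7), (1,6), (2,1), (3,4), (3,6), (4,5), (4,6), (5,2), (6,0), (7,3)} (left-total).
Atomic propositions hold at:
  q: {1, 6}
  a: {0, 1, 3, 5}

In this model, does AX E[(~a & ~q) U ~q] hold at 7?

Yes

Sat(~a) = {2, 4, 6, 7}
Sat(~q) = {0, 2, 3, 4, 5, 7}
Sat(~a & ~q) = {2, 4, 7}
E[(~a & ~q) U ~q]: least fixpoint, start Z0 = Sat(~q) = {0, 2, 3, 4, 5, 7}, add states in Sat(~a & ~q) with some successor in Z. Already a fixed point.
Sat(E[(~a & ~q) U ~q]) = {0, 2, 3, 4, 5, 7}
Sat(AX E[(~a & ~q) U ~q]) = {s : every successor in {0, 2, 3, 4, 5, 7}} = {0, 5, 6, 7}
7 ∈ Sat(AX E[(~a & ~q) U ~q]) = {0, 5, 6, 7}, so the formula holds at 7.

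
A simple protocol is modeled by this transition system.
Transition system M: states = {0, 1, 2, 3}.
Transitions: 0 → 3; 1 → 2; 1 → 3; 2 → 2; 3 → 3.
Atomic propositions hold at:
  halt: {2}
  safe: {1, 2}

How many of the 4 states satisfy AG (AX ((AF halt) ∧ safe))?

AF halt: least fixpoint, start Z0 = {2}, add states with every successor in Z. Already a fixed point.
Sat(AF halt) = {2}
Sat((AF halt) ∧ safe) = {2}
Sat(AX ((AF halt) ∧ safe)) = {s : every successor in {2}} = {2}
AG (AX ((AF halt) ∧ safe)): greatest fixpoint, start Z0 = {2}, keep only states in Sat with every successor in Z. Already a fixed point.
Sat(AG (AX ((AF halt) ∧ safe))) = {2}
|Sat(AG (AX ((AF halt) ∧ safe)))| = |{2}| = 1.

1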